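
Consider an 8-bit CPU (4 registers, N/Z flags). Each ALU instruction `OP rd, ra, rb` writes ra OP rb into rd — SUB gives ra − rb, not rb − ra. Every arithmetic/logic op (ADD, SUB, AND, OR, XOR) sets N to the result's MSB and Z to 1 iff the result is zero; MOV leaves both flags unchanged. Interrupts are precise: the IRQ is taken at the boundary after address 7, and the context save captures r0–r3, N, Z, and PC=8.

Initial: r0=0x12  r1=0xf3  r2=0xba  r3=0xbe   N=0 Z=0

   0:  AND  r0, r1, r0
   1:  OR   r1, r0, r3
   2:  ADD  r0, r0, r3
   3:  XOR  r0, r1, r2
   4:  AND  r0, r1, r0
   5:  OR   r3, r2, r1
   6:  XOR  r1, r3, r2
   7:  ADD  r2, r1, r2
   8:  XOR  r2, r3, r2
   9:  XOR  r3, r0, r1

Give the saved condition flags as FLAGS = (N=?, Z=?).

FLAGS = (N=1, Z=0)

after  0: r0=0x12 r1=0xf3 r2=0xba r3=0xbe  N=0 Z=0
after  1: r0=0x12 r1=0xbe r2=0xba r3=0xbe  N=1 Z=0
after  2: r0=0xd0 r1=0xbe r2=0xba r3=0xbe  N=1 Z=0
after  3: r0=0x04 r1=0xbe r2=0xba r3=0xbe  N=0 Z=0
after  4: r0=0x04 r1=0xbe r2=0xba r3=0xbe  N=0 Z=0
after  5: r0=0x04 r1=0xbe r2=0xba r3=0xbe  N=1 Z=0
after  6: r0=0x04 r1=0x04 r2=0xba r3=0xbe  N=0 Z=0
after  7: r0=0x04 r1=0x04 r2=0xbe r3=0xbe  N=1 Z=0
-- IRQ taken; context saved, return-PC = 8 --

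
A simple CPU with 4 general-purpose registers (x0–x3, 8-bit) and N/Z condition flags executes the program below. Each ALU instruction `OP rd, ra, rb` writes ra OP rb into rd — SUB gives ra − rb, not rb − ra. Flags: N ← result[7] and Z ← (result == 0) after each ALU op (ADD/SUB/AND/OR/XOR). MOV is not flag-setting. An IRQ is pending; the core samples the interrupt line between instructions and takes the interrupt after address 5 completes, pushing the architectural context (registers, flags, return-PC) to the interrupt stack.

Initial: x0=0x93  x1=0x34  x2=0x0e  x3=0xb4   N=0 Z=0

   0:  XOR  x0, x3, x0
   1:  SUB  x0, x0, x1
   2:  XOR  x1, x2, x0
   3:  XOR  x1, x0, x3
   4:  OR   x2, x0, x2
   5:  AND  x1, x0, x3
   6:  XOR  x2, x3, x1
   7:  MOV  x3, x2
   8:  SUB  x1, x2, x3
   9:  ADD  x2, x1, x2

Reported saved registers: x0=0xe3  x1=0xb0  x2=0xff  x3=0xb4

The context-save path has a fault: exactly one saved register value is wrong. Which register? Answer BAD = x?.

BAD = x0

after  0: x0=0x27 x1=0x34 x2=0x0e x3=0xb4  N=0 Z=0
after  1: x0=0xf3 x1=0x34 x2=0x0e x3=0xb4  N=1 Z=0
after  2: x0=0xf3 x1=0xfd x2=0x0e x3=0xb4  N=1 Z=0
after  3: x0=0xf3 x1=0x47 x2=0x0e x3=0xb4  N=0 Z=0
after  4: x0=0xf3 x1=0x47 x2=0xff x3=0xb4  N=1 Z=0
after  5: x0=0xf3 x1=0xb0 x2=0xff x3=0xb4  N=1 Z=0
-- IRQ taken; context saved, return-PC = 6 --
mismatch: x0: reported 0xe3 vs actual 0xf3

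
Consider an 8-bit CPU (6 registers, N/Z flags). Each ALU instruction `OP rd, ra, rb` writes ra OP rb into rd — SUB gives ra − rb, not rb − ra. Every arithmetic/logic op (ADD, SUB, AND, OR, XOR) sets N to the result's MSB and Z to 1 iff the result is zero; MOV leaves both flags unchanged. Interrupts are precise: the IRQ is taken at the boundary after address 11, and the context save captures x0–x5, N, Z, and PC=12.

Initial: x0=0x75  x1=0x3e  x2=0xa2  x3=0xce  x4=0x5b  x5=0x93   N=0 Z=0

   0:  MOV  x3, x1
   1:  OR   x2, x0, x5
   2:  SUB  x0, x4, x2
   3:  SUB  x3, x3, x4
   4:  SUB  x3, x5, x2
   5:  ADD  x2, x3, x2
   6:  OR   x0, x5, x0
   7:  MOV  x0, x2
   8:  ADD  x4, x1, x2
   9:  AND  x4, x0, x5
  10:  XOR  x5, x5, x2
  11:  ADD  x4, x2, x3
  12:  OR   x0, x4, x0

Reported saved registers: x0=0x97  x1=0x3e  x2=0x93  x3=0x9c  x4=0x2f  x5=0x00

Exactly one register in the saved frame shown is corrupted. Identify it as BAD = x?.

after  0: x0=0x75 x1=0x3e x2=0xa2 x3=0x3e x4=0x5b x5=0x93  N=0 Z=0
after  1: x0=0x75 x1=0x3e x2=0xf7 x3=0x3e x4=0x5b x5=0x93  N=1 Z=0
after  2: x0=0x64 x1=0x3e x2=0xf7 x3=0x3e x4=0x5b x5=0x93  N=0 Z=0
after  3: x0=0x64 x1=0x3e x2=0xf7 x3=0xe3 x4=0x5b x5=0x93  N=1 Z=0
after  4: x0=0x64 x1=0x3e x2=0xf7 x3=0x9c x4=0x5b x5=0x93  N=1 Z=0
after  5: x0=0x64 x1=0x3e x2=0x93 x3=0x9c x4=0x5b x5=0x93  N=1 Z=0
after  6: x0=0xf7 x1=0x3e x2=0x93 x3=0x9c x4=0x5b x5=0x93  N=1 Z=0
after  7: x0=0x93 x1=0x3e x2=0x93 x3=0x9c x4=0x5b x5=0x93  N=1 Z=0
after  8: x0=0x93 x1=0x3e x2=0x93 x3=0x9c x4=0xd1 x5=0x93  N=1 Z=0
after  9: x0=0x93 x1=0x3e x2=0x93 x3=0x9c x4=0x93 x5=0x93  N=1 Z=0
after 10: x0=0x93 x1=0x3e x2=0x93 x3=0x9c x4=0x93 x5=0x00  N=0 Z=1
after 11: x0=0x93 x1=0x3e x2=0x93 x3=0x9c x4=0x2f x5=0x00  N=0 Z=0
-- IRQ taken; context saved, return-PC = 12 --
mismatch: x0: reported 0x97 vs actual 0x93

BAD = x0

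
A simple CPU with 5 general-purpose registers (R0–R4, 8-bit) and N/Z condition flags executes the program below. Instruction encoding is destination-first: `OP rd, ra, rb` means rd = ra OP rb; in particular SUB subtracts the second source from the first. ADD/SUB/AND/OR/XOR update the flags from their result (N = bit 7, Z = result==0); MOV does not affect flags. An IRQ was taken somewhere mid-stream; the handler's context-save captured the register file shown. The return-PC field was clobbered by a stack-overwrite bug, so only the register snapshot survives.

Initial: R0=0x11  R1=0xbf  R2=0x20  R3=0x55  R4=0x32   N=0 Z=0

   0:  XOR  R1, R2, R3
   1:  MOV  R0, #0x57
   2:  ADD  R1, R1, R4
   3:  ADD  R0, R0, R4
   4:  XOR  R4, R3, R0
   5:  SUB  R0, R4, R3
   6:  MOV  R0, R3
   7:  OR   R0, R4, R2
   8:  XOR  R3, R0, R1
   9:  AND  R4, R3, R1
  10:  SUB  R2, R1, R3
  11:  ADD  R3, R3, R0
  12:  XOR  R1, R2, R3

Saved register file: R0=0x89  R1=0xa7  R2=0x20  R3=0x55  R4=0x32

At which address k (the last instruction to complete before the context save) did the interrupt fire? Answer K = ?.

K = 3

after  0: R0=0x11 R1=0x75 R2=0x20 R3=0x55 R4=0x32  N=0 Z=0
after  1: R0=0x57 R1=0x75 R2=0x20 R3=0x55 R4=0x32  N=0 Z=0
after  2: R0=0x57 R1=0xa7 R2=0x20 R3=0x55 R4=0x32  N=1 Z=0
after  3: R0=0x89 R1=0xa7 R2=0x20 R3=0x55 R4=0x32  N=1 Z=0
-- IRQ taken; context saved, return-PC = 4 --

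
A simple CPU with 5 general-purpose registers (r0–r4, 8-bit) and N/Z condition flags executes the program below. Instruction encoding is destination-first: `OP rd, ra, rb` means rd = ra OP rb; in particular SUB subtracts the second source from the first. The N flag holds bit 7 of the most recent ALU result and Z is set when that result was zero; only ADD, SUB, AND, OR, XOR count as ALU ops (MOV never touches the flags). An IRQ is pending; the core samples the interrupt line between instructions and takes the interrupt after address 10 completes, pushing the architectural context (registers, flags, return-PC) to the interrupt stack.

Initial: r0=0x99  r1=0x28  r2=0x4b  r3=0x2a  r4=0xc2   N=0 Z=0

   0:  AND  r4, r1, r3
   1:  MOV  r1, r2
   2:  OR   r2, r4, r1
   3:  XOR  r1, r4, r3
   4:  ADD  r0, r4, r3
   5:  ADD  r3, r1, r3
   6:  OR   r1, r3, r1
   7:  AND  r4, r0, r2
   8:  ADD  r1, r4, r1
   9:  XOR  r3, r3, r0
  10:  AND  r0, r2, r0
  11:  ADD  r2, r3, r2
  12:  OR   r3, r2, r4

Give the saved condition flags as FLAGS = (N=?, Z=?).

after  0: r0=0x99 r1=0x28 r2=0x4b r3=0x2a r4=0x28  N=0 Z=0
after  1: r0=0x99 r1=0x4b r2=0x4b r3=0x2a r4=0x28  N=0 Z=0
after  2: r0=0x99 r1=0x4b r2=0x6b r3=0x2a r4=0x28  N=0 Z=0
after  3: r0=0x99 r1=0x02 r2=0x6b r3=0x2a r4=0x28  N=0 Z=0
after  4: r0=0x52 r1=0x02 r2=0x6b r3=0x2a r4=0x28  N=0 Z=0
after  5: r0=0x52 r1=0x02 r2=0x6b r3=0x2c r4=0x28  N=0 Z=0
after  6: r0=0x52 r1=0x2e r2=0x6b r3=0x2c r4=0x28  N=0 Z=0
after  7: r0=0x52 r1=0x2e r2=0x6b r3=0x2c r4=0x42  N=0 Z=0
after  8: r0=0x52 r1=0x70 r2=0x6b r3=0x2c r4=0x42  N=0 Z=0
after  9: r0=0x52 r1=0x70 r2=0x6b r3=0x7e r4=0x42  N=0 Z=0
after 10: r0=0x42 r1=0x70 r2=0x6b r3=0x7e r4=0x42  N=0 Z=0
-- IRQ taken; context saved, return-PC = 11 --

FLAGS = (N=0, Z=0)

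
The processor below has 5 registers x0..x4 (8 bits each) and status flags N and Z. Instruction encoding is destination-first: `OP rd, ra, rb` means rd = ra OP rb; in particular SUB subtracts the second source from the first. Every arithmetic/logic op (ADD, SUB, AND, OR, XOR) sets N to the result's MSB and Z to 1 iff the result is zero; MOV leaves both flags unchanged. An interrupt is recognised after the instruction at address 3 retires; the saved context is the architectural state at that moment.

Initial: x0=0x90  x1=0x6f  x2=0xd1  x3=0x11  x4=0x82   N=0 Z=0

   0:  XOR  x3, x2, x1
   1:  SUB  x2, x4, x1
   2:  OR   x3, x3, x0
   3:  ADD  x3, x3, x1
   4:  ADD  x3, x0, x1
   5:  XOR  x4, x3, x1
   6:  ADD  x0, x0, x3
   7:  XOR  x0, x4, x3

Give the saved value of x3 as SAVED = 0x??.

SAVED = 0x2d

after  0: x0=0x90 x1=0x6f x2=0xd1 x3=0xbe x4=0x82  N=1 Z=0
after  1: x0=0x90 x1=0x6f x2=0x13 x3=0xbe x4=0x82  N=0 Z=0
after  2: x0=0x90 x1=0x6f x2=0x13 x3=0xbe x4=0x82  N=1 Z=0
after  3: x0=0x90 x1=0x6f x2=0x13 x3=0x2d x4=0x82  N=0 Z=0
-- IRQ taken; context saved, return-PC = 4 --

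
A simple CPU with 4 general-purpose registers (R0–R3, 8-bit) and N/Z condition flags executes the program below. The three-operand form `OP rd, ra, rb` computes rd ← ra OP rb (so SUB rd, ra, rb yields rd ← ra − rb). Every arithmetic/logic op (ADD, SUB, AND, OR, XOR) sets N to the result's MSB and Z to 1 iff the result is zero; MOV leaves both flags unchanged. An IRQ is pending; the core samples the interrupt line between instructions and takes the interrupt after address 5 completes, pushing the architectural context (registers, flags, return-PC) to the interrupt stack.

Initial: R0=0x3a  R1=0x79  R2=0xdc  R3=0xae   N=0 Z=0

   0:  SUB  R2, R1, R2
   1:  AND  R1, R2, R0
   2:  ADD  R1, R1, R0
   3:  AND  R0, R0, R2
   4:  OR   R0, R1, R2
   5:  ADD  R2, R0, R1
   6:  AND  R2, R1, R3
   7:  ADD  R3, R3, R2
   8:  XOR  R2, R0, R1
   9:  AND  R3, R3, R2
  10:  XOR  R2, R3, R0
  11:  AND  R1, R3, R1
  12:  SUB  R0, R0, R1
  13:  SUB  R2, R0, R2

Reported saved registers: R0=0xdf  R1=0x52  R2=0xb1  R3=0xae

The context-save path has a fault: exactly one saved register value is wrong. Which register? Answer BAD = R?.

after  0: R0=0x3a R1=0x79 R2=0x9d R3=0xae  N=1 Z=0
after  1: R0=0x3a R1=0x18 R2=0x9d R3=0xae  N=0 Z=0
after  2: R0=0x3a R1=0x52 R2=0x9d R3=0xae  N=0 Z=0
after  3: R0=0x18 R1=0x52 R2=0x9d R3=0xae  N=0 Z=0
after  4: R0=0xdf R1=0x52 R2=0x9d R3=0xae  N=1 Z=0
after  5: R0=0xdf R1=0x52 R2=0x31 R3=0xae  N=0 Z=0
-- IRQ taken; context saved, return-PC = 6 --
mismatch: R2: reported 0xb1 vs actual 0x31

BAD = R2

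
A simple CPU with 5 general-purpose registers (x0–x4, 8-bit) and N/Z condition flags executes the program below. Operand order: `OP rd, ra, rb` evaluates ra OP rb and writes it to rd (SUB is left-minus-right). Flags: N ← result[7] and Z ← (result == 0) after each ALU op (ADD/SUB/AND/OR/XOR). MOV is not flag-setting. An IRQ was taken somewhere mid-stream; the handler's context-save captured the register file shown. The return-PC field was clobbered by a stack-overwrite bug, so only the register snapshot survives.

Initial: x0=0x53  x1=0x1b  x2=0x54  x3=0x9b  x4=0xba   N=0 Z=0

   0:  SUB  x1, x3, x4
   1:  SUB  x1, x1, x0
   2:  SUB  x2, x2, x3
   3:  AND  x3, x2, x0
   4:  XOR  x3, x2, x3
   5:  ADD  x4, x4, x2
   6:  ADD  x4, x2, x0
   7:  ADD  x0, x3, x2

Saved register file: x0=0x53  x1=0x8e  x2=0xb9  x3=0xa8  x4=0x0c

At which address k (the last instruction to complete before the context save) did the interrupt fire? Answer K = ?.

K = 6

after  0: x0=0x53 x1=0xe1 x2=0x54 x3=0x9b x4=0xba  N=1 Z=0
after  1: x0=0x53 x1=0x8e x2=0x54 x3=0x9b x4=0xba  N=1 Z=0
after  2: x0=0x53 x1=0x8e x2=0xb9 x3=0x9b x4=0xba  N=1 Z=0
after  3: x0=0x53 x1=0x8e x2=0xb9 x3=0x11 x4=0xba  N=0 Z=0
after  4: x0=0x53 x1=0x8e x2=0xb9 x3=0xa8 x4=0xba  N=1 Z=0
after  5: x0=0x53 x1=0x8e x2=0xb9 x3=0xa8 x4=0x73  N=0 Z=0
after  6: x0=0x53 x1=0x8e x2=0xb9 x3=0xa8 x4=0x0c  N=0 Z=0
-- IRQ taken; context saved, return-PC = 7 --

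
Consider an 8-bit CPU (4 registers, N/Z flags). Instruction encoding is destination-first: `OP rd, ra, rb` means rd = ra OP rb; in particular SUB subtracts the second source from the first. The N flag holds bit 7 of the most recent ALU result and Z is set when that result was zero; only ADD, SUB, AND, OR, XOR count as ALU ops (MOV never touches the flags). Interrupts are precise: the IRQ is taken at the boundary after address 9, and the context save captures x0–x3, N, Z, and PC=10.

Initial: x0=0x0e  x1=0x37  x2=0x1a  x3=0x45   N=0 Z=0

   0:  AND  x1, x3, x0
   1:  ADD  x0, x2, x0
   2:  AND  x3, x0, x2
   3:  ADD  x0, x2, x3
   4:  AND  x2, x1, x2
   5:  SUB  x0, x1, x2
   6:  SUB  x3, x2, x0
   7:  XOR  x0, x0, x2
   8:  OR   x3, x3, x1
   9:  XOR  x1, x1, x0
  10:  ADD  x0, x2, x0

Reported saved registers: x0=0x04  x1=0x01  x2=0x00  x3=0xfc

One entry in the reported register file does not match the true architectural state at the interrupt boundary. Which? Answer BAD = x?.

BAD = x1

after  0: x0=0x0e x1=0x04 x2=0x1a x3=0x45  N=0 Z=0
after  1: x0=0x28 x1=0x04 x2=0x1a x3=0x45  N=0 Z=0
after  2: x0=0x28 x1=0x04 x2=0x1a x3=0x08  N=0 Z=0
after  3: x0=0x22 x1=0x04 x2=0x1a x3=0x08  N=0 Z=0
after  4: x0=0x22 x1=0x04 x2=0x00 x3=0x08  N=0 Z=1
after  5: x0=0x04 x1=0x04 x2=0x00 x3=0x08  N=0 Z=0
after  6: x0=0x04 x1=0x04 x2=0x00 x3=0xfc  N=1 Z=0
after  7: x0=0x04 x1=0x04 x2=0x00 x3=0xfc  N=0 Z=0
after  8: x0=0x04 x1=0x04 x2=0x00 x3=0xfc  N=1 Z=0
after  9: x0=0x04 x1=0x00 x2=0x00 x3=0xfc  N=0 Z=1
-- IRQ taken; context saved, return-PC = 10 --
mismatch: x1: reported 0x01 vs actual 0x00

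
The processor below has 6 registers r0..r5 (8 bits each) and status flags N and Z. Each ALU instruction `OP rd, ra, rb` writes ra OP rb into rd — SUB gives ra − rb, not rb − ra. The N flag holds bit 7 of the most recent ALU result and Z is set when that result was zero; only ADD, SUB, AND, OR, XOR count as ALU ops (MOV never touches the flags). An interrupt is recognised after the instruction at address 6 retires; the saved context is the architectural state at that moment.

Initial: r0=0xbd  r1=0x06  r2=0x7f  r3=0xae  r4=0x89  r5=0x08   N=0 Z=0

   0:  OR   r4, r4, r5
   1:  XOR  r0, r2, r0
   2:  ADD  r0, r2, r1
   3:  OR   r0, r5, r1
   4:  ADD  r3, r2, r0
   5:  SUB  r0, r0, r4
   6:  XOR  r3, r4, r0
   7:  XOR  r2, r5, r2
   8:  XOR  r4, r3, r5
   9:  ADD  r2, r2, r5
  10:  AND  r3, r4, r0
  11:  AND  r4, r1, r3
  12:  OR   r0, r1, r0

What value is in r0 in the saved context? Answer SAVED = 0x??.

SAVED = 0x85

after  0: r0=0xbd r1=0x06 r2=0x7f r3=0xae r4=0x89 r5=0x08  N=1 Z=0
after  1: r0=0xc2 r1=0x06 r2=0x7f r3=0xae r4=0x89 r5=0x08  N=1 Z=0
after  2: r0=0x85 r1=0x06 r2=0x7f r3=0xae r4=0x89 r5=0x08  N=1 Z=0
after  3: r0=0x0e r1=0x06 r2=0x7f r3=0xae r4=0x89 r5=0x08  N=0 Z=0
after  4: r0=0x0e r1=0x06 r2=0x7f r3=0x8d r4=0x89 r5=0x08  N=1 Z=0
after  5: r0=0x85 r1=0x06 r2=0x7f r3=0x8d r4=0x89 r5=0x08  N=1 Z=0
after  6: r0=0x85 r1=0x06 r2=0x7f r3=0x0c r4=0x89 r5=0x08  N=0 Z=0
-- IRQ taken; context saved, return-PC = 7 --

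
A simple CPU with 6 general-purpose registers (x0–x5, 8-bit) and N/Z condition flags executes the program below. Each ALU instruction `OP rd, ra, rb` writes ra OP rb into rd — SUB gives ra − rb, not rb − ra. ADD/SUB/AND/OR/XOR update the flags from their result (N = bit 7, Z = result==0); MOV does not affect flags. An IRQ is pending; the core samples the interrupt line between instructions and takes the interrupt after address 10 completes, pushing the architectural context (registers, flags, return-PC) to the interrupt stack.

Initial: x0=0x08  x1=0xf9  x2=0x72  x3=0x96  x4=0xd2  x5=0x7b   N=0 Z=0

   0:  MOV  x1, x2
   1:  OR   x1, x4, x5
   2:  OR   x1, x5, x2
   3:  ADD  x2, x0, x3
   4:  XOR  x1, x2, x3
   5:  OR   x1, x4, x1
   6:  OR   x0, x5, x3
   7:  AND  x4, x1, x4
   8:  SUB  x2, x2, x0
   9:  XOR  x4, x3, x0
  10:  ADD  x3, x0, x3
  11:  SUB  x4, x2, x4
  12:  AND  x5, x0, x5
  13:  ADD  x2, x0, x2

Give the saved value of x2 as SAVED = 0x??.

after  0: x0=0x08 x1=0x72 x2=0x72 x3=0x96 x4=0xd2 x5=0x7b  N=0 Z=0
after  1: x0=0x08 x1=0xfb x2=0x72 x3=0x96 x4=0xd2 x5=0x7b  N=1 Z=0
after  2: x0=0x08 x1=0x7b x2=0x72 x3=0x96 x4=0xd2 x5=0x7b  N=0 Z=0
after  3: x0=0x08 x1=0x7b x2=0x9e x3=0x96 x4=0xd2 x5=0x7b  N=1 Z=0
after  4: x0=0x08 x1=0x08 x2=0x9e x3=0x96 x4=0xd2 x5=0x7b  N=0 Z=0
after  5: x0=0x08 x1=0xda x2=0x9e x3=0x96 x4=0xd2 x5=0x7b  N=1 Z=0
after  6: x0=0xff x1=0xda x2=0x9e x3=0x96 x4=0xd2 x5=0x7b  N=1 Z=0
after  7: x0=0xff x1=0xda x2=0x9e x3=0x96 x4=0xd2 x5=0x7b  N=1 Z=0
after  8: x0=0xff x1=0xda x2=0x9f x3=0x96 x4=0xd2 x5=0x7b  N=1 Z=0
after  9: x0=0xff x1=0xda x2=0x9f x3=0x96 x4=0x69 x5=0x7b  N=0 Z=0
after 10: x0=0xff x1=0xda x2=0x9f x3=0x95 x4=0x69 x5=0x7b  N=1 Z=0
-- IRQ taken; context saved, return-PC = 11 --

SAVED = 0x9f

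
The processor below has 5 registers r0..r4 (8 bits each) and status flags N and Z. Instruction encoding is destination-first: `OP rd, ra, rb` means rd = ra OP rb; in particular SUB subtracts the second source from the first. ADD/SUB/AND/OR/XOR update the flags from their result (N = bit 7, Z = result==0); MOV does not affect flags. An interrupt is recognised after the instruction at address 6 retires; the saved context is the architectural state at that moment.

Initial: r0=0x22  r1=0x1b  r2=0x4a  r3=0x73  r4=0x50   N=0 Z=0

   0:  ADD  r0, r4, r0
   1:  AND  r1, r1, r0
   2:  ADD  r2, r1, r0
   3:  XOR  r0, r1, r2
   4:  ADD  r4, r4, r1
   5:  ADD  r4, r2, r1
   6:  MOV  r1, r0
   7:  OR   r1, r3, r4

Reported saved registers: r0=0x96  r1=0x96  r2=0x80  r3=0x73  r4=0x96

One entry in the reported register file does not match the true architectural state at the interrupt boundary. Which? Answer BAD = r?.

BAD = r2

after  0: r0=0x72 r1=0x1b r2=0x4a r3=0x73 r4=0x50  N=0 Z=0
after  1: r0=0x72 r1=0x12 r2=0x4a r3=0x73 r4=0x50  N=0 Z=0
after  2: r0=0x72 r1=0x12 r2=0x84 r3=0x73 r4=0x50  N=1 Z=0
after  3: r0=0x96 r1=0x12 r2=0x84 r3=0x73 r4=0x50  N=1 Z=0
after  4: r0=0x96 r1=0x12 r2=0x84 r3=0x73 r4=0x62  N=0 Z=0
after  5: r0=0x96 r1=0x12 r2=0x84 r3=0x73 r4=0x96  N=1 Z=0
after  6: r0=0x96 r1=0x96 r2=0x84 r3=0x73 r4=0x96  N=1 Z=0
-- IRQ taken; context saved, return-PC = 7 --
mismatch: r2: reported 0x80 vs actual 0x84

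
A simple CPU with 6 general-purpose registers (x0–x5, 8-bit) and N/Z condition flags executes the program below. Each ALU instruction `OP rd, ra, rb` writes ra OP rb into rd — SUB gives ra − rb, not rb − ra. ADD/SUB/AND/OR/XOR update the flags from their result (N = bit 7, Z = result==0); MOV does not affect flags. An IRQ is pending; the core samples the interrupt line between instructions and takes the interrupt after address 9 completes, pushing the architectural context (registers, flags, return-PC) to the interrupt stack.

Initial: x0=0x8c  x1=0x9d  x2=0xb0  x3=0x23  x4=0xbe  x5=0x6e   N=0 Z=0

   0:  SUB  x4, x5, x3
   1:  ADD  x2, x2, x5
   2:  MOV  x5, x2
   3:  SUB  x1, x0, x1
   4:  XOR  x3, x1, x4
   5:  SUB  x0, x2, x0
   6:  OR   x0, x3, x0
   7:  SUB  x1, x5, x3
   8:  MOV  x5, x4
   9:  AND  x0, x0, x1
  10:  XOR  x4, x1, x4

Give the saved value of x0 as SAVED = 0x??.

SAVED = 0x32

after  0: x0=0x8c x1=0x9d x2=0xb0 x3=0x23 x4=0x4b x5=0x6e  N=0 Z=0
after  1: x0=0x8c x1=0x9d x2=0x1e x3=0x23 x4=0x4b x5=0x6e  N=0 Z=0
after  2: x0=0x8c x1=0x9d x2=0x1e x3=0x23 x4=0x4b x5=0x1e  N=0 Z=0
after  3: x0=0x8c x1=0xef x2=0x1e x3=0x23 x4=0x4b x5=0x1e  N=1 Z=0
after  4: x0=0x8c x1=0xef x2=0x1e x3=0xa4 x4=0x4b x5=0x1e  N=1 Z=0
after  5: x0=0x92 x1=0xef x2=0x1e x3=0xa4 x4=0x4b x5=0x1e  N=1 Z=0
after  6: x0=0xb6 x1=0xef x2=0x1e x3=0xa4 x4=0x4b x5=0x1e  N=1 Z=0
after  7: x0=0xb6 x1=0x7a x2=0x1e x3=0xa4 x4=0x4b x5=0x1e  N=0 Z=0
after  8: x0=0xb6 x1=0x7a x2=0x1e x3=0xa4 x4=0x4b x5=0x4b  N=0 Z=0
after  9: x0=0x32 x1=0x7a x2=0x1e x3=0xa4 x4=0x4b x5=0x4b  N=0 Z=0
-- IRQ taken; context saved, return-PC = 10 --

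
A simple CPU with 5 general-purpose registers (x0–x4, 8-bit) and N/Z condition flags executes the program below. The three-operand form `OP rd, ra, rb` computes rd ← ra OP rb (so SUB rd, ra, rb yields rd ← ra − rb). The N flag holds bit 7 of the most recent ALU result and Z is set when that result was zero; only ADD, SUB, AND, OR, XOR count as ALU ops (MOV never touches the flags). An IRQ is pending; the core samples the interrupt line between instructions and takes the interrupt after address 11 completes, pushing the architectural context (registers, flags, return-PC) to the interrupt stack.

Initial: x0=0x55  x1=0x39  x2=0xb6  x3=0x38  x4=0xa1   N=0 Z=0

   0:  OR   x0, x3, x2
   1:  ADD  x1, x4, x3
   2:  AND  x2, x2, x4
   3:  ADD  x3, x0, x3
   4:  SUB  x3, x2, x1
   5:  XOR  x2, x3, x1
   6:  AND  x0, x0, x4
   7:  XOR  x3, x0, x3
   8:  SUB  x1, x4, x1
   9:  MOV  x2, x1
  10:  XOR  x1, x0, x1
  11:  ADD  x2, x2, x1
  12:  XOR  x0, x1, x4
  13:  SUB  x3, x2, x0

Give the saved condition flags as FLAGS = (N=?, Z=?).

FLAGS = (N=0, Z=0)

after  0: x0=0xbe x1=0x39 x2=0xb6 x3=0x38 x4=0xa1  N=1 Z=0
after  1: x0=0xbe x1=0xd9 x2=0xb6 x3=0x38 x4=0xa1  N=1 Z=0
after  2: x0=0xbe x1=0xd9 x2=0xa0 x3=0x38 x4=0xa1  N=1 Z=0
after  3: x0=0xbe x1=0xd9 x2=0xa0 x3=0xf6 x4=0xa1  N=1 Z=0
after  4: x0=0xbe x1=0xd9 x2=0xa0 x3=0xc7 x4=0xa1  N=1 Z=0
after  5: x0=0xbe x1=0xd9 x2=0x1e x3=0xc7 x4=0xa1  N=0 Z=0
after  6: x0=0xa0 x1=0xd9 x2=0x1e x3=0xc7 x4=0xa1  N=1 Z=0
after  7: x0=0xa0 x1=0xd9 x2=0x1e x3=0x67 x4=0xa1  N=0 Z=0
after  8: x0=0xa0 x1=0xc8 x2=0x1e x3=0x67 x4=0xa1  N=1 Z=0
after  9: x0=0xa0 x1=0xc8 x2=0xc8 x3=0x67 x4=0xa1  N=1 Z=0
after 10: x0=0xa0 x1=0x68 x2=0xc8 x3=0x67 x4=0xa1  N=0 Z=0
after 11: x0=0xa0 x1=0x68 x2=0x30 x3=0x67 x4=0xa1  N=0 Z=0
-- IRQ taken; context saved, return-PC = 12 --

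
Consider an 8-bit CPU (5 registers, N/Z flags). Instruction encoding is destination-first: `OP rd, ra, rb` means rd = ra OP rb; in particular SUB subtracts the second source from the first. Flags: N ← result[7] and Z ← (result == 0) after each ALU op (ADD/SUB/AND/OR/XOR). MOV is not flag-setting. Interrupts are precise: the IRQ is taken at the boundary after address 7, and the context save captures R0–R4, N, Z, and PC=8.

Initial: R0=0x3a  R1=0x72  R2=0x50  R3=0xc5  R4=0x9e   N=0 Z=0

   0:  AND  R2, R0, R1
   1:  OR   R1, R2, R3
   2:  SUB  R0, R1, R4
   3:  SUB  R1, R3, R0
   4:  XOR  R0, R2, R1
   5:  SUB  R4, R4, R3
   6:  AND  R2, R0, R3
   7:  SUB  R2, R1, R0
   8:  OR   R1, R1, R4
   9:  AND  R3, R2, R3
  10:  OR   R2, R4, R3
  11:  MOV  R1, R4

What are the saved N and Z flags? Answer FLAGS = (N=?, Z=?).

after  0: R0=0x3a R1=0x72 R2=0x32 R3=0xc5 R4=0x9e  N=0 Z=0
after  1: R0=0x3a R1=0xf7 R2=0x32 R3=0xc5 R4=0x9e  N=1 Z=0
after  2: R0=0x59 R1=0xf7 R2=0x32 R3=0xc5 R4=0x9e  N=0 Z=0
after  3: R0=0x59 R1=0x6c R2=0x32 R3=0xc5 R4=0x9e  N=0 Z=0
after  4: R0=0x5e R1=0x6c R2=0x32 R3=0xc5 R4=0x9e  N=0 Z=0
after  5: R0=0x5e R1=0x6c R2=0x32 R3=0xc5 R4=0xd9  N=1 Z=0
after  6: R0=0x5e R1=0x6c R2=0x44 R3=0xc5 R4=0xd9  N=0 Z=0
after  7: R0=0x5e R1=0x6c R2=0x0e R3=0xc5 R4=0xd9  N=0 Z=0
-- IRQ taken; context saved, return-PC = 8 --

FLAGS = (N=0, Z=0)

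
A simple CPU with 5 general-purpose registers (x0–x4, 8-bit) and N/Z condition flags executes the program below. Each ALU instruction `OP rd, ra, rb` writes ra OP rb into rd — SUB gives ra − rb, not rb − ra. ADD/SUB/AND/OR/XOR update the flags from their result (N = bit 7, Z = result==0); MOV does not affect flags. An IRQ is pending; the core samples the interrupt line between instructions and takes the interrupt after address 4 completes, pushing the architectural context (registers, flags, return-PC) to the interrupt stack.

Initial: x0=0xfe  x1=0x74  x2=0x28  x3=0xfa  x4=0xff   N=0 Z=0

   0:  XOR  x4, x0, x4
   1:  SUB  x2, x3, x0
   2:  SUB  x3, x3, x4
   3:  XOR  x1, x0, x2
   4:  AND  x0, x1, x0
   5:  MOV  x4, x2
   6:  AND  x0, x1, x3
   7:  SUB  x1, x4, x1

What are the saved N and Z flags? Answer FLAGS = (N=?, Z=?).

after  0: x0=0xfe x1=0x74 x2=0x28 x3=0xfa x4=0x01  N=0 Z=0
after  1: x0=0xfe x1=0x74 x2=0xfc x3=0xfa x4=0x01  N=1 Z=0
after  2: x0=0xfe x1=0x74 x2=0xfc x3=0xf9 x4=0x01  N=1 Z=0
after  3: x0=0xfe x1=0x02 x2=0xfc x3=0xf9 x4=0x01  N=0 Z=0
after  4: x0=0x02 x1=0x02 x2=0xfc x3=0xf9 x4=0x01  N=0 Z=0
-- IRQ taken; context saved, return-PC = 5 --

FLAGS = (N=0, Z=0)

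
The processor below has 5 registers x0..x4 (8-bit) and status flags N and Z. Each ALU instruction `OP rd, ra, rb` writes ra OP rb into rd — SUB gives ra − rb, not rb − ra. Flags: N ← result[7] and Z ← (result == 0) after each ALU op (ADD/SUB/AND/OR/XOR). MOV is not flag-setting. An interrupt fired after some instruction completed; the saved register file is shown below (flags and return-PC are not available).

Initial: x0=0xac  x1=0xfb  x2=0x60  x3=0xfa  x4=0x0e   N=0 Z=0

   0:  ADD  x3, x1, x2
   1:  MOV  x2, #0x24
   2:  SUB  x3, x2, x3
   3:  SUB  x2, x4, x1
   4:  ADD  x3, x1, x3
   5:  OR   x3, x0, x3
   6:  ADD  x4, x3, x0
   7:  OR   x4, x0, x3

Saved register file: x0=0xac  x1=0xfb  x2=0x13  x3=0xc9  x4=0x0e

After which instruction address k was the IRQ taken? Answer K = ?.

K = 3

after  0: x0=0xac x1=0xfb x2=0x60 x3=0x5b x4=0x0e  N=0 Z=0
after  1: x0=0xac x1=0xfb x2=0x24 x3=0x5b x4=0x0e  N=0 Z=0
after  2: x0=0xac x1=0xfb x2=0x24 x3=0xc9 x4=0x0e  N=1 Z=0
after  3: x0=0xac x1=0xfb x2=0x13 x3=0xc9 x4=0x0e  N=0 Z=0
-- IRQ taken; context saved, return-PC = 4 --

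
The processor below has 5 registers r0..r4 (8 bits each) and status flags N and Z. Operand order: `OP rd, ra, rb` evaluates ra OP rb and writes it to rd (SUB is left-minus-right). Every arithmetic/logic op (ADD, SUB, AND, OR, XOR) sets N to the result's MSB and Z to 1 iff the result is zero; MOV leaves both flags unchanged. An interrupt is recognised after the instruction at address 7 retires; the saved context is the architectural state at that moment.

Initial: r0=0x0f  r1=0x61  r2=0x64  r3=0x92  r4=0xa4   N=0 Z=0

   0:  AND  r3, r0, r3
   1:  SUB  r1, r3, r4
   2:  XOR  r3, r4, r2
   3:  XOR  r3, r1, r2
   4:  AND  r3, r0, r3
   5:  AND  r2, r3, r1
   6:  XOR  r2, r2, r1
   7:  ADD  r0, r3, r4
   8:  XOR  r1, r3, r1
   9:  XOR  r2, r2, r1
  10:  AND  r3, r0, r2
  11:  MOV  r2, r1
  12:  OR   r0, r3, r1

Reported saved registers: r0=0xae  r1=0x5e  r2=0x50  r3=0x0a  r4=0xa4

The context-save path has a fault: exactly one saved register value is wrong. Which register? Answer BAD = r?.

after  0: r0=0x0f r1=0x61 r2=0x64 r3=0x02 r4=0xa4  N=0 Z=0
after  1: r0=0x0f r1=0x5e r2=0x64 r3=0x02 r4=0xa4  N=0 Z=0
after  2: r0=0x0f r1=0x5e r2=0x64 r3=0xc0 r4=0xa4  N=1 Z=0
after  3: r0=0x0f r1=0x5e r2=0x64 r3=0x3a r4=0xa4  N=0 Z=0
after  4: r0=0x0f r1=0x5e r2=0x64 r3=0x0a r4=0xa4  N=0 Z=0
after  5: r0=0x0f r1=0x5e r2=0x0a r3=0x0a r4=0xa4  N=0 Z=0
after  6: r0=0x0f r1=0x5e r2=0x54 r3=0x0a r4=0xa4  N=0 Z=0
after  7: r0=0xae r1=0x5e r2=0x54 r3=0x0a r4=0xa4  N=1 Z=0
-- IRQ taken; context saved, return-PC = 8 --
mismatch: r2: reported 0x50 vs actual 0x54

BAD = r2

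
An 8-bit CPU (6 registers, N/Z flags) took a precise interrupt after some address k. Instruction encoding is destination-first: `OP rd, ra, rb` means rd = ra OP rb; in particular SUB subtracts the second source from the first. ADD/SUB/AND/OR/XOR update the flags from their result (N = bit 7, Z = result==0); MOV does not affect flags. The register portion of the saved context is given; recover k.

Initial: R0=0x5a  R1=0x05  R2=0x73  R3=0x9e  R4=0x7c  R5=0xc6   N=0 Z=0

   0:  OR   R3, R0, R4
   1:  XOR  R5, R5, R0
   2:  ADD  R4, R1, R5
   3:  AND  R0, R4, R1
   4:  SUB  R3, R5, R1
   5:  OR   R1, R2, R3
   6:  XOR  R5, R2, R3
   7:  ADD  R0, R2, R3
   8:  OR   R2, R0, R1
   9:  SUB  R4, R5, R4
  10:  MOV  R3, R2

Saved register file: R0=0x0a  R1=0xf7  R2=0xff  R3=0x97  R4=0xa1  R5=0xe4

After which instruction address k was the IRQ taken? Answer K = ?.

K = 8

after  0: R0=0x5a R1=0x05 R2=0x73 R3=0x7e R4=0x7c R5=0xc6  N=0 Z=0
after  1: R0=0x5a R1=0x05 R2=0x73 R3=0x7e R4=0x7c R5=0x9c  N=1 Z=0
after  2: R0=0x5a R1=0x05 R2=0x73 R3=0x7e R4=0xa1 R5=0x9c  N=1 Z=0
after  3: R0=0x01 R1=0x05 R2=0x73 R3=0x7e R4=0xa1 R5=0x9c  N=0 Z=0
after  4: R0=0x01 R1=0x05 R2=0x73 R3=0x97 R4=0xa1 R5=0x9c  N=1 Z=0
after  5: R0=0x01 R1=0xf7 R2=0x73 R3=0x97 R4=0xa1 R5=0x9c  N=1 Z=0
after  6: R0=0x01 R1=0xf7 R2=0x73 R3=0x97 R4=0xa1 R5=0xe4  N=1 Z=0
after  7: R0=0x0a R1=0xf7 R2=0x73 R3=0x97 R4=0xa1 R5=0xe4  N=0 Z=0
after  8: R0=0x0a R1=0xf7 R2=0xff R3=0x97 R4=0xa1 R5=0xe4  N=1 Z=0
-- IRQ taken; context saved, return-PC = 9 --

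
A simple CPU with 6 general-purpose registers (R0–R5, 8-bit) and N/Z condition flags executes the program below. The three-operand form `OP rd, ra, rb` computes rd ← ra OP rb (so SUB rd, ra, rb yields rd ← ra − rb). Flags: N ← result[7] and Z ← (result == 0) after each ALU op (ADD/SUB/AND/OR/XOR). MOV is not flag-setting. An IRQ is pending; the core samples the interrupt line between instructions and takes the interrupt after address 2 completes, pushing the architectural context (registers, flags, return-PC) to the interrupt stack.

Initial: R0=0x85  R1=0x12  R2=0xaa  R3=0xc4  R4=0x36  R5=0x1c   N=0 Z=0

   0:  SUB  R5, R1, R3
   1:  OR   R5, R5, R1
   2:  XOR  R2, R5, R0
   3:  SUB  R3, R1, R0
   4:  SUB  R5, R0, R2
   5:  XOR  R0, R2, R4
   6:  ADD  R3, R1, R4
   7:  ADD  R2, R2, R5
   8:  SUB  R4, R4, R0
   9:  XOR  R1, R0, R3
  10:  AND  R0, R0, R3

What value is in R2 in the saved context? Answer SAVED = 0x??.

after  0: R0=0x85 R1=0x12 R2=0xaa R3=0xc4 R4=0x36 R5=0x4e  N=0 Z=0
after  1: R0=0x85 R1=0x12 R2=0xaa R3=0xc4 R4=0x36 R5=0x5e  N=0 Z=0
after  2: R0=0x85 R1=0x12 R2=0xdb R3=0xc4 R4=0x36 R5=0x5e  N=1 Z=0
-- IRQ taken; context saved, return-PC = 3 --

SAVED = 0xdb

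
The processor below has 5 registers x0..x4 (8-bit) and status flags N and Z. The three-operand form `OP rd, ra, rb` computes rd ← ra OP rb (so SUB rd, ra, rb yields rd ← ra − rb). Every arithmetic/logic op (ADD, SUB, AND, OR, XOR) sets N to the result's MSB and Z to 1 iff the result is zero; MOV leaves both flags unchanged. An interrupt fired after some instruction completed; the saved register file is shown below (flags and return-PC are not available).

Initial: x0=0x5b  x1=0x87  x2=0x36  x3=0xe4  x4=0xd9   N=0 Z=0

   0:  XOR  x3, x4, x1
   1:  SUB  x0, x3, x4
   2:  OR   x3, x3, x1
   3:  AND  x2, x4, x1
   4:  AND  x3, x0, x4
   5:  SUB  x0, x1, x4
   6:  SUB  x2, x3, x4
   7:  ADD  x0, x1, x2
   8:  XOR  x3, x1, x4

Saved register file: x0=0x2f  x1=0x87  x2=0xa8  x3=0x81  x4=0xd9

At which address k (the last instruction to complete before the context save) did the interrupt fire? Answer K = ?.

after  0: x0=0x5b x1=0x87 x2=0x36 x3=0x5e x4=0xd9  N=0 Z=0
after  1: x0=0x85 x1=0x87 x2=0x36 x3=0x5e x4=0xd9  N=1 Z=0
after  2: x0=0x85 x1=0x87 x2=0x36 x3=0xdf x4=0xd9  N=1 Z=0
after  3: x0=0x85 x1=0x87 x2=0x81 x3=0xdf x4=0xd9  N=1 Z=0
after  4: x0=0x85 x1=0x87 x2=0x81 x3=0x81 x4=0xd9  N=1 Z=0
after  5: x0=0xae x1=0x87 x2=0x81 x3=0x81 x4=0xd9  N=1 Z=0
after  6: x0=0xae x1=0x87 x2=0xa8 x3=0x81 x4=0xd9  N=1 Z=0
after  7: x0=0x2f x1=0x87 x2=0xa8 x3=0x81 x4=0xd9  N=0 Z=0
-- IRQ taken; context saved, return-PC = 8 --

K = 7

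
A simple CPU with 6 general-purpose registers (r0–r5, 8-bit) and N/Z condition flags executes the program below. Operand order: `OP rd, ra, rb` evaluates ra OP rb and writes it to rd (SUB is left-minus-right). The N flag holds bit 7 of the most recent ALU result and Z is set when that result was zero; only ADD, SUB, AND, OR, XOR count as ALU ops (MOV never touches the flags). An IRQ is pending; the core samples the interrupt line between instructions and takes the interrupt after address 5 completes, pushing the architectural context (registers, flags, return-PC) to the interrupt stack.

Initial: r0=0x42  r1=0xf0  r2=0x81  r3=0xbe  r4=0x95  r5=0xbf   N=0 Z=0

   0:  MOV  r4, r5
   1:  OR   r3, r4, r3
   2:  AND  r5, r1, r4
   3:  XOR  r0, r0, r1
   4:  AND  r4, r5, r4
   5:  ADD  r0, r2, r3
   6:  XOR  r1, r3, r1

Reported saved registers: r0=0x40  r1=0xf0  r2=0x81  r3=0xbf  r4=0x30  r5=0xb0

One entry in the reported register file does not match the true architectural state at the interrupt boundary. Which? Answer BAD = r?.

BAD = r4

after  0: r0=0x42 r1=0xf0 r2=0x81 r3=0xbe r4=0xbf r5=0xbf  N=0 Z=0
after  1: r0=0x42 r1=0xf0 r2=0x81 r3=0xbf r4=0xbf r5=0xbf  N=1 Z=0
after  2: r0=0x42 r1=0xf0 r2=0x81 r3=0xbf r4=0xbf r5=0xb0  N=1 Z=0
after  3: r0=0xb2 r1=0xf0 r2=0x81 r3=0xbf r4=0xbf r5=0xb0  N=1 Z=0
after  4: r0=0xb2 r1=0xf0 r2=0x81 r3=0xbf r4=0xb0 r5=0xb0  N=1 Z=0
after  5: r0=0x40 r1=0xf0 r2=0x81 r3=0xbf r4=0xb0 r5=0xb0  N=0 Z=0
-- IRQ taken; context saved, return-PC = 6 --
mismatch: r4: reported 0x30 vs actual 0xb0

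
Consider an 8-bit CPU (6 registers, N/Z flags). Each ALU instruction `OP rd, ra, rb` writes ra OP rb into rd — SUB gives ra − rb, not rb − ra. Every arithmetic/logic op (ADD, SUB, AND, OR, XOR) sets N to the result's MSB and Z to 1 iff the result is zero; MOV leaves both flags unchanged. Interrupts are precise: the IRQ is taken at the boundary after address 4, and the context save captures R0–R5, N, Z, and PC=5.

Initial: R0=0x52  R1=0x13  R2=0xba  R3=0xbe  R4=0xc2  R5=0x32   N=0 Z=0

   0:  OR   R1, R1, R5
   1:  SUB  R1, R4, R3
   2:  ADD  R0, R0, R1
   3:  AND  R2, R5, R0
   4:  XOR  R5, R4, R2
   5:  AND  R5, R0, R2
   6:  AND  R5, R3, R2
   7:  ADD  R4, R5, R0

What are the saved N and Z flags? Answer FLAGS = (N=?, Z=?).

after  0: R0=0x52 R1=0x33 R2=0xba R3=0xbe R4=0xc2 R5=0x32  N=0 Z=0
after  1: R0=0x52 R1=0x04 R2=0xba R3=0xbe R4=0xc2 R5=0x32  N=0 Z=0
after  2: R0=0x56 R1=0x04 R2=0xba R3=0xbe R4=0xc2 R5=0x32  N=0 Z=0
after  3: R0=0x56 R1=0x04 R2=0x12 R3=0xbe R4=0xc2 R5=0x32  N=0 Z=0
after  4: R0=0x56 R1=0x04 R2=0x12 R3=0xbe R4=0xc2 R5=0xd0  N=1 Z=0
-- IRQ taken; context saved, return-PC = 5 --

FLAGS = (N=1, Z=0)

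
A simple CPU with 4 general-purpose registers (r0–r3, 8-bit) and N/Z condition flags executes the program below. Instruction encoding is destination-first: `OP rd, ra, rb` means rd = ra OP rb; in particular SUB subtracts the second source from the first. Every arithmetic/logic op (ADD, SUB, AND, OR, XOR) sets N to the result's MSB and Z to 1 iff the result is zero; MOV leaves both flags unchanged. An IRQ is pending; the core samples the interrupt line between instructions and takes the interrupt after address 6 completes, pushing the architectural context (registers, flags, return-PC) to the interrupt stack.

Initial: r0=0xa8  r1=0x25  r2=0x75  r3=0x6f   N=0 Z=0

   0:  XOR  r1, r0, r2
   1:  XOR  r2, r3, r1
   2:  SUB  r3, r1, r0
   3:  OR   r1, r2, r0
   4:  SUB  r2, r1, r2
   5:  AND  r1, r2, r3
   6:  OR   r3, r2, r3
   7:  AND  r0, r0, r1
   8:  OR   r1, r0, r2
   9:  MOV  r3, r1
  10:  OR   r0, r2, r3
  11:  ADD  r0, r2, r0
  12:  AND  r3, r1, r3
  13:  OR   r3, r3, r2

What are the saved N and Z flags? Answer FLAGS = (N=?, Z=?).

FLAGS = (N=0, Z=0)

after  0: r0=0xa8 r1=0xdd r2=0x75 r3=0x6f  N=1 Z=0
after  1: r0=0xa8 r1=0xdd r2=0xb2 r3=0x6f  N=1 Z=0
after  2: r0=0xa8 r1=0xdd r2=0xb2 r3=0x35  N=0 Z=0
after  3: r0=0xa8 r1=0xba r2=0xb2 r3=0x35  N=1 Z=0
after  4: r0=0xa8 r1=0xba r2=0x08 r3=0x35  N=0 Z=0
after  5: r0=0xa8 r1=0x00 r2=0x08 r3=0x35  N=0 Z=1
after  6: r0=0xa8 r1=0x00 r2=0x08 r3=0x3d  N=0 Z=0
-- IRQ taken; context saved, return-PC = 7 --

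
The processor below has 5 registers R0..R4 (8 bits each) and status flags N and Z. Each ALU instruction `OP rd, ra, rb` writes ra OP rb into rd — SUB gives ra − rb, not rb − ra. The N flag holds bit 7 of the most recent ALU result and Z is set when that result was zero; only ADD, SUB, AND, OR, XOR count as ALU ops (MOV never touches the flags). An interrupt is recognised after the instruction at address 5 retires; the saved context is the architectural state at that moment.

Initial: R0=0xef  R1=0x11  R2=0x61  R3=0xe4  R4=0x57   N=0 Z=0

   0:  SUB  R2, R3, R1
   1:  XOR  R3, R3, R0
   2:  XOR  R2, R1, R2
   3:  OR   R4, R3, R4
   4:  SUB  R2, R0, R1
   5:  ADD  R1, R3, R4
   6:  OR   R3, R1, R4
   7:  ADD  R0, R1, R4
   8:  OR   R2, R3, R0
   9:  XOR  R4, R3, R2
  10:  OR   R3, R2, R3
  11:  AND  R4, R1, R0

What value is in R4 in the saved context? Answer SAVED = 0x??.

after  0: R0=0xef R1=0x11 R2=0xd3 R3=0xe4 R4=0x57  N=1 Z=0
after  1: R0=0xef R1=0x11 R2=0xd3 R3=0x0b R4=0x57  N=0 Z=0
after  2: R0=0xef R1=0x11 R2=0xc2 R3=0x0b R4=0x57  N=1 Z=0
after  3: R0=0xef R1=0x11 R2=0xc2 R3=0x0b R4=0x5f  N=0 Z=0
after  4: R0=0xef R1=0x11 R2=0xde R3=0x0b R4=0x5f  N=1 Z=0
after  5: R0=0xef R1=0x6a R2=0xde R3=0x0b R4=0x5f  N=0 Z=0
-- IRQ taken; context saved, return-PC = 6 --

SAVED = 0x5f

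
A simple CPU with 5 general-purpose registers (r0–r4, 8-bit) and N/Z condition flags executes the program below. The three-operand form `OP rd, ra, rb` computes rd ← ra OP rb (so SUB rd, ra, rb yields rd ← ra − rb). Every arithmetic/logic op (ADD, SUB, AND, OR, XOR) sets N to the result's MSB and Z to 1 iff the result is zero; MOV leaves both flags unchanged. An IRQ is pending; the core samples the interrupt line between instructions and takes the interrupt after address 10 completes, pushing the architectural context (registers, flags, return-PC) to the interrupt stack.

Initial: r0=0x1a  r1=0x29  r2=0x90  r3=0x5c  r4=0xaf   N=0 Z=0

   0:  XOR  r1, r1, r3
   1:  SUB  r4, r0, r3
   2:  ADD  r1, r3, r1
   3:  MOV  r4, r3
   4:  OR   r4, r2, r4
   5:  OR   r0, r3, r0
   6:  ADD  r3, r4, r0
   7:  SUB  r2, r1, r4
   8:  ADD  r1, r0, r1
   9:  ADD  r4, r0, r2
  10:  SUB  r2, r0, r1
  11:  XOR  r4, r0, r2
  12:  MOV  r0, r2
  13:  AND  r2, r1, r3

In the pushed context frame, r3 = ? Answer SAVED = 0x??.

after  0: r0=0x1a r1=0x75 r2=0x90 r3=0x5c r4=0xaf  N=0 Z=0
after  1: r0=0x1a r1=0x75 r2=0x90 r3=0x5c r4=0xbe  N=1 Z=0
after  2: r0=0x1a r1=0xd1 r2=0x90 r3=0x5c r4=0xbe  N=1 Z=0
after  3: r0=0x1a r1=0xd1 r2=0x90 r3=0x5c r4=0x5c  N=1 Z=0
after  4: r0=0x1a r1=0xd1 r2=0x90 r3=0x5c r4=0xdc  N=1 Z=0
after  5: r0=0x5e r1=0xd1 r2=0x90 r3=0x5c r4=0xdc  N=0 Z=0
after  6: r0=0x5e r1=0xd1 r2=0x90 r3=0x3a r4=0xdc  N=0 Z=0
after  7: r0=0x5e r1=0xd1 r2=0xf5 r3=0x3a r4=0xdc  N=1 Z=0
after  8: r0=0x5e r1=0x2f r2=0xf5 r3=0x3a r4=0xdc  N=0 Z=0
after  9: r0=0x5e r1=0x2f r2=0xf5 r3=0x3a r4=0x53  N=0 Z=0
after 10: r0=0x5e r1=0x2f r2=0x2f r3=0x3a r4=0x53  N=0 Z=0
-- IRQ taken; context saved, return-PC = 11 --

SAVED = 0x3a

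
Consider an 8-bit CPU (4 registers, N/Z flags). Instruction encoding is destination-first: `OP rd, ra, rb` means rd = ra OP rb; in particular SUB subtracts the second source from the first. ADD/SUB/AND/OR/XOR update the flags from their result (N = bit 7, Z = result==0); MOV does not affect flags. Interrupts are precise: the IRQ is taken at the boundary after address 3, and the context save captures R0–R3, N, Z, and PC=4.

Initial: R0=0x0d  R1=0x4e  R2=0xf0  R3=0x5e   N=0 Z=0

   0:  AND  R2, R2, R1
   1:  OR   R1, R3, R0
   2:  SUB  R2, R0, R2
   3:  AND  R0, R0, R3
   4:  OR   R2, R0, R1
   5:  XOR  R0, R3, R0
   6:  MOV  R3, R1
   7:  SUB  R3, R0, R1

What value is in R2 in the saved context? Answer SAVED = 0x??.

after  0: R0=0x0d R1=0x4e R2=0x40 R3=0x5e  N=0 Z=0
after  1: R0=0x0d R1=0x5f R2=0x40 R3=0x5e  N=0 Z=0
after  2: R0=0x0d R1=0x5f R2=0xcd R3=0x5e  N=1 Z=0
after  3: R0=0x0c R1=0x5f R2=0xcd R3=0x5e  N=0 Z=0
-- IRQ taken; context saved, return-PC = 4 --

SAVED = 0xcd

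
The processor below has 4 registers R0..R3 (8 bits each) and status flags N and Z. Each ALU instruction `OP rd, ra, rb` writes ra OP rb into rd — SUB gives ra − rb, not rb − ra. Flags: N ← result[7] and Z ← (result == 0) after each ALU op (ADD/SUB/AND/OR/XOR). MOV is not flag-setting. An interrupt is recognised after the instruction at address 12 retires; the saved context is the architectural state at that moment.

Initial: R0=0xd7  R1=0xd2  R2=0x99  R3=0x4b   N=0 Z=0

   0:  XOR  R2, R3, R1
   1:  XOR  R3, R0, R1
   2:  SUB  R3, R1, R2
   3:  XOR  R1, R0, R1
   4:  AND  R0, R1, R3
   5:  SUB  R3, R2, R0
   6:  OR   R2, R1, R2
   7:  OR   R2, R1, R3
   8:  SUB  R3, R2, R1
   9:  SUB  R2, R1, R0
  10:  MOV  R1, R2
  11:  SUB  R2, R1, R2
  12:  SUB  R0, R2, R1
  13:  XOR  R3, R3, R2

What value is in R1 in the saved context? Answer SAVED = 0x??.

after  0: R0=0xd7 R1=0xd2 R2=0x99 R3=0x4b  N=1 Z=0
after  1: R0=0xd7 R1=0xd2 R2=0x99 R3=0x05  N=0 Z=0
after  2: R0=0xd7 R1=0xd2 R2=0x99 R3=0x39  N=0 Z=0
after  3: R0=0xd7 R1=0x05 R2=0x99 R3=0x39  N=0 Z=0
after  4: R0=0x01 R1=0x05 R2=0x99 R3=0x39  N=0 Z=0
after  5: R0=0x01 R1=0x05 R2=0x99 R3=0x98  N=1 Z=0
after  6: R0=0x01 R1=0x05 R2=0x9d R3=0x98  N=1 Z=0
after  7: R0=0x01 R1=0x05 R2=0x9d R3=0x98  N=1 Z=0
after  8: R0=0x01 R1=0x05 R2=0x9d R3=0x98  N=1 Z=0
after  9: R0=0x01 R1=0x05 R2=0x04 R3=0x98  N=0 Z=0
after 10: R0=0x01 R1=0x04 R2=0x04 R3=0x98  N=0 Z=0
after 11: R0=0x01 R1=0x04 R2=0x00 R3=0x98  N=0 Z=1
after 12: R0=0xfc R1=0x04 R2=0x00 R3=0x98  N=1 Z=0
-- IRQ taken; context saved, return-PC = 13 --

SAVED = 0x04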